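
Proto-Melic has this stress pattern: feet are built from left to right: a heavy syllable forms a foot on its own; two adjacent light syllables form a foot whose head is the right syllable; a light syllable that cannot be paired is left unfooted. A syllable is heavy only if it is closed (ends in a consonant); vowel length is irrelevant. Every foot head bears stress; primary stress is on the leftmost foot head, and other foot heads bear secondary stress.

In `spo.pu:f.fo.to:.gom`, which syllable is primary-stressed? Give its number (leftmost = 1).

Weights: 1 spo L, 2 pu:f H, 3 fo L, 4 to: L, 5 gom H.
Parse left to right (heavy = foot alone; LL = one foot; stranded L unfooted): spo (ˈpu:f) (fo.ˈto:) (ˈgom).
Foot heads: 2, 4, 5.
Primary stress on the leftmost head = syllable 2.
Primary stress: syllable 2 → spo.ˈpu:f.fo.to:.gom.

2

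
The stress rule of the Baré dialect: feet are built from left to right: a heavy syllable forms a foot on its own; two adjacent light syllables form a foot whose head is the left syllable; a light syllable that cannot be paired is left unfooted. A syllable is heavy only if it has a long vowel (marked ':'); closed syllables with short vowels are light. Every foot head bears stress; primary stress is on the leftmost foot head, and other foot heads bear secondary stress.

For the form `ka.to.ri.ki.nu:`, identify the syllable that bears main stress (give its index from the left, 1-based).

1

Weights: 1 ka L, 2 to L, 3 ri L, 4 ki L, 5 nu: H.
Parse left to right (heavy = foot alone; LL = one foot; stranded L unfooted): (ˈka.to) (ˈri.ki) (ˈnu:).
Foot heads: 1, 3, 5.
Primary stress on the leftmost head = syllable 1.
Primary stress: syllable 1 → ˈka.to.ri.ki.nu:.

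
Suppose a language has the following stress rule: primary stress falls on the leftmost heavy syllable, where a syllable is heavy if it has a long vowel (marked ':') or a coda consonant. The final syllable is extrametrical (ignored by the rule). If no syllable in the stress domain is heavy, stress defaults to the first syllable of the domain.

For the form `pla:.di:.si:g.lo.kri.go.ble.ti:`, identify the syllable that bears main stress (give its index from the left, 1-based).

1

The final syllable (8, ti:) is extrametrical; the stress domain is syllables 1–7.
Weights: 1 pla: H, 2 di: H, 3 si:g H, 4 lo L, 5 kri L, 6 go L, 7 ble L.
Heavy syllables in the domain: 1, 2, 3. The leftmost is syllable 1 (pla:).
Primary stress: syllable 1 → ˈpla:.di:.si:g.lo.kri.go.ble.ti:.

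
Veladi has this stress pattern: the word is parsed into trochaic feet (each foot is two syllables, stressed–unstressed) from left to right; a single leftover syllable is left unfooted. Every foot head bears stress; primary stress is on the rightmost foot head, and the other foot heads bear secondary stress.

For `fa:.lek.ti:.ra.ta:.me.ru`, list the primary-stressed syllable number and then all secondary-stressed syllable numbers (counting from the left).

Parse left to right into trochaic (ˈσσ) feet: (ˈfa:.lek) (ˈti:.ra) (ˈta:.me) ru. Syllable 7 is left unfooted.
Foot heads (stressed positions): 1, 3, 5.
End Rule Rightmost: primary stress on the rightmost head = syllable 5.
Secondary stress on 1, 3: ˌfa:.lek.ˌti:.ra.ˈta:.me.ru.

primary 5, secondary 1, 3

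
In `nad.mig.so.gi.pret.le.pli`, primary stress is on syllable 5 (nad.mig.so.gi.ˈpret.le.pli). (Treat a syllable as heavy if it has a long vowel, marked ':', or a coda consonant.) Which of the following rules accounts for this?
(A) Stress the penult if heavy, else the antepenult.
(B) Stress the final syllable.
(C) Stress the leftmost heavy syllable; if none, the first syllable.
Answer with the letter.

Rule A → syllable 5 ✓.
Rule B → syllable 7 (observed: 5).
Rule C → syllable 1 (observed: 5).

A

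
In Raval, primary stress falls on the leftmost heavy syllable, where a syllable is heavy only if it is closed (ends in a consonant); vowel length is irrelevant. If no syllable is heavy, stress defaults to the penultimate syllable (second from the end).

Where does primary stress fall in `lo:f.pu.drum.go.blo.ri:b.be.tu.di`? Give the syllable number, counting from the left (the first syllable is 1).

Weights: 1 lo:f H, 2 pu L, 3 drum H, 4 go L, 5 blo L, 6 ri:b H, 7 be L, 8 tu L, 9 di L.
Heavy syllables in the domain: 1, 3, 6. The leftmost is syllable 1 (lo:f).
Primary stress: syllable 1 → ˈlo:f.pu.drum.go.blo.ri:b.be.tu.di.

1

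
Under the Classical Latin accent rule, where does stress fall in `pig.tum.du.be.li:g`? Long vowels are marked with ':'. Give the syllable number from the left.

3

Classical Latin: stress the penult if heavy (long vowel or closed), else the antepenult.
Weights: 3 du L, 4 be L, 5 li:g H.
The penult (syllable 4, be) is light, so stress falls on the antepenult (syllable 3, du).
Stress on syllable 3: pig.tum.ˈdu.be.li:g.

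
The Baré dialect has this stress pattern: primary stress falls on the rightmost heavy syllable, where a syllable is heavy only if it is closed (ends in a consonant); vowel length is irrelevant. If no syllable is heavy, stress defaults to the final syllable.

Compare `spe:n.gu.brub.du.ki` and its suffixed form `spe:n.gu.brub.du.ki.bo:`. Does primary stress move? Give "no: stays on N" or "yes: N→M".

no: stays on 3

Base `spe:n.gu.brub.du.ki` (5 syllables):
  Weights: 1 spe:n H, 2 gu L, 3 brub H, 4 du L, 5 ki L.
  Heavy syllables in the domain: 1, 3. The rightmost is syllable 3 (brub).
  → primary stress on syllable 3.
Suffixed `spe:n.gu.brub.du.ki.bo:` (6 syllables):
  Weights: 1 spe:n H, 2 gu L, 3 brub H, 4 du L, 5 ki L, 6 bo: L.
  Heavy syllables in the domain: 1, 3. The rightmost is syllable 3 (brub).
  → primary stress on syllable 3.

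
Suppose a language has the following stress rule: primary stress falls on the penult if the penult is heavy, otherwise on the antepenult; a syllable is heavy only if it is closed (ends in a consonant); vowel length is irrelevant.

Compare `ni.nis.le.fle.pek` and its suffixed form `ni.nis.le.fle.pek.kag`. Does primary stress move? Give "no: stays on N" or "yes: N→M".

yes: 3→5

Base `ni.nis.le.fle.pek` (5 syllables):
  Weights: 3 le L, 4 fle L, 5 pek H.
  The penult (syllable 4, fle) is light, so stress falls on the antepenult (syllable 3, le).
  → primary stress on syllable 3.
Suffixed `ni.nis.le.fle.pek.kag` (6 syllables):
  Weights: 4 fle L, 5 pek H, 6 kag H.
  The penult (syllable 5, pek) is heavy, so it takes stress.
  → primary stress on syllable 5.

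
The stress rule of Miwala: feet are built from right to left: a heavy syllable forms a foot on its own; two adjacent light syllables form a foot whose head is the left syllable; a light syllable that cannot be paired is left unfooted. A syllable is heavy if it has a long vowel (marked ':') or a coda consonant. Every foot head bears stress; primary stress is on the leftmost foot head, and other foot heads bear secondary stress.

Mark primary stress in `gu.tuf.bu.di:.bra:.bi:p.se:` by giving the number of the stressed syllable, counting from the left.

Weights: 1 gu L, 2 tuf H, 3 bu L, 4 di: H, 5 bra: H, 6 bi:p H, 7 se: H.
Parse right to left (heavy = foot alone; LL = one foot; stranded L unfooted): gu (ˈtuf) bu (ˈdi:) (ˈbra:) (ˈbi:p) (ˈse:).
Foot heads: 2, 4, 5, 6, 7.
Primary stress on the leftmost head = syllable 2.
Primary stress: syllable 2 → gu.ˈtuf.bu.di:.bra:.bi:p.se:.

2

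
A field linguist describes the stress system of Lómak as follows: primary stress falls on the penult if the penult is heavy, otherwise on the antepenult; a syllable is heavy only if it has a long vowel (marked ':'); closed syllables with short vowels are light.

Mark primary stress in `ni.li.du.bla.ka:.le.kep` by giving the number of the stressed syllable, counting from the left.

Weights: 5 ka: H, 6 le L, 7 kep L.
The penult (syllable 6, le) is light, so stress falls on the antepenult (syllable 5, ka:).
Primary stress: syllable 5 → ni.li.du.bla.ˈka:.le.kep.

5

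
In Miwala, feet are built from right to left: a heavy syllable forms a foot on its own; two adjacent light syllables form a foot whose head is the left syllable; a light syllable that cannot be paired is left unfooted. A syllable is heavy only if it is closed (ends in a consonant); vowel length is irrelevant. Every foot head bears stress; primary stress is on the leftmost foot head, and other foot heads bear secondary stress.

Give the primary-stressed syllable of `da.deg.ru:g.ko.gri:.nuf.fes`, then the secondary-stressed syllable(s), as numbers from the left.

primary 2, secondary 3, 4, 6, 7

Weights: 1 da L, 2 deg H, 3 ru:g H, 4 ko L, 5 gri: L, 6 nuf H, 7 fes H.
Parse right to left (heavy = foot alone; LL = one foot; stranded L unfooted): da (ˈdeg) (ˈru:g) (ˈko.gri:) (ˈnuf) (ˈfes).
Foot heads: 2, 3, 4, 6, 7.
Primary stress on the leftmost head = syllable 2.
Secondary stress on 3, 4, 6, 7: da.ˈdeg.ˌru:g.ˌko.gri:.ˌnuf.ˌfes.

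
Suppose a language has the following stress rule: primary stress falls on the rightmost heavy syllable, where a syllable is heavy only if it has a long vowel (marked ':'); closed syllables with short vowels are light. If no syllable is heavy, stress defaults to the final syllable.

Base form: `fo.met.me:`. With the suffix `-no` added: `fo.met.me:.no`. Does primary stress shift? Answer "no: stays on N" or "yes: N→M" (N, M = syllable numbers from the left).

Base `fo.met.me:` (3 syllables):
  Weights: 1 fo L, 2 met L, 3 me: H.
  Heavy syllables in the domain: 3. The rightmost is syllable 3 (me:).
  → primary stress on syllable 3.
Suffixed `fo.met.me:.no` (4 syllables):
  Weights: 1 fo L, 2 met L, 3 me: H, 4 no L.
  Heavy syllables in the domain: 3. The rightmost is syllable 3 (me:).
  → primary stress on syllable 3.

no: stays on 3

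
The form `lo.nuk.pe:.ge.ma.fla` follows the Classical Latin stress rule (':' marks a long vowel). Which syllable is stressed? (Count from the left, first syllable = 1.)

Classical Latin: stress the penult if heavy (long vowel or closed), else the antepenult.
Weights: 4 ge L, 5 ma L, 6 fla L.
The penult (syllable 5, ma) is light, so stress falls on the antepenult (syllable 4, ge).
Stress on syllable 4: lo.nuk.pe:.ˈge.ma.fla.

4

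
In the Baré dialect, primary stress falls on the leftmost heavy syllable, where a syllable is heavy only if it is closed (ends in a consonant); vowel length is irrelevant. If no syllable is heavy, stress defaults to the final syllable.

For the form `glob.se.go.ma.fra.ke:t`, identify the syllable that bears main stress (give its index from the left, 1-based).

1

Weights: 1 glob H, 2 se L, 3 go L, 4 ma L, 5 fra L, 6 ke:t H.
Heavy syllables in the domain: 1, 6. The leftmost is syllable 1 (glob).
Primary stress: syllable 1 → ˈglob.se.go.ma.fra.ke:t.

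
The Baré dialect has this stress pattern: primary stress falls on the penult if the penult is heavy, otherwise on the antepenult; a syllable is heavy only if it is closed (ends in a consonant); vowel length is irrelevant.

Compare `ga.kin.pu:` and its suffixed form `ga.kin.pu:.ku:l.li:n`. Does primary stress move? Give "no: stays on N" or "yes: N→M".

Base `ga.kin.pu:` (3 syllables):
  Weights: 1 ga L, 2 kin H, 3 pu: L.
  The penult (syllable 2, kin) is heavy, so it takes stress.
  → primary stress on syllable 2.
Suffixed `ga.kin.pu:.ku:l.li:n` (5 syllables):
  Weights: 3 pu: L, 4 ku:l H, 5 li:n H.
  The penult (syllable 4, ku:l) is heavy, so it takes stress.
  → primary stress on syllable 4.

yes: 2→4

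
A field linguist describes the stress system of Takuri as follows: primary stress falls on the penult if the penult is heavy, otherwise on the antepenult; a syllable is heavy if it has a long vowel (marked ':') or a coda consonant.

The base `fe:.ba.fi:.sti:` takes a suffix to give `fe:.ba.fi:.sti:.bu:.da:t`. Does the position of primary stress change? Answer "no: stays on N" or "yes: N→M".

yes: 3→5

Base `fe:.ba.fi:.sti:` (4 syllables):
  Weights: 2 ba L, 3 fi: H, 4 sti: H.
  The penult (syllable 3, fi:) is heavy, so it takes stress.
  → primary stress on syllable 3.
Suffixed `fe:.ba.fi:.sti:.bu:.da:t` (6 syllables):
  Weights: 4 sti: H, 5 bu: H, 6 da:t H.
  The penult (syllable 5, bu:) is heavy, so it takes stress.
  → primary stress on syllable 5.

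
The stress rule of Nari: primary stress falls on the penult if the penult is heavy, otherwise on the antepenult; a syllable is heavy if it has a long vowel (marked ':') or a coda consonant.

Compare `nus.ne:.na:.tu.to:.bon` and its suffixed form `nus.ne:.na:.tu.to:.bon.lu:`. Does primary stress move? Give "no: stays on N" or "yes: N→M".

yes: 5→6

Base `nus.ne:.na:.tu.to:.bon` (6 syllables):
  Weights: 4 tu L, 5 to: H, 6 bon H.
  The penult (syllable 5, to:) is heavy, so it takes stress.
  → primary stress on syllable 5.
Suffixed `nus.ne:.na:.tu.to:.bon.lu:` (7 syllables):
  Weights: 5 to: H, 6 bon H, 7 lu: H.
  The penult (syllable 6, bon) is heavy, so it takes stress.
  → primary stress on syllable 6.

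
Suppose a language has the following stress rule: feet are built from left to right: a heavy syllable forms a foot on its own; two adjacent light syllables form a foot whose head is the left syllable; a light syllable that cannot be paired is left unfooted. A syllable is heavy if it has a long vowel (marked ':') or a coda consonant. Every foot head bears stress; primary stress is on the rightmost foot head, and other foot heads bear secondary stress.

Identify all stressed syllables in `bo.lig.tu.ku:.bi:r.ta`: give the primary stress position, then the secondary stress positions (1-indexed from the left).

Weights: 1 bo L, 2 lig H, 3 tu L, 4 ku: H, 5 bi:r H, 6 ta L.
Parse left to right (heavy = foot alone; LL = one foot; stranded L unfooted): bo (ˈlig) tu (ˈku:) (ˈbi:r) ta.
Foot heads: 2, 4, 5.
Primary stress on the rightmost head = syllable 5.
Secondary stress on 2, 4: bo.ˌlig.tu.ˌku:.ˈbi:r.ta.

primary 5, secondary 2, 4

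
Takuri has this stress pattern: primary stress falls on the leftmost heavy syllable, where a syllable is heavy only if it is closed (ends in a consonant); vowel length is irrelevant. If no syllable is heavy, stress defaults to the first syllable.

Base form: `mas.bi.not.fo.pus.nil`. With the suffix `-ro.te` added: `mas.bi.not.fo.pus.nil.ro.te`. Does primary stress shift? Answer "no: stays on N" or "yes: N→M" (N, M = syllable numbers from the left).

Base `mas.bi.not.fo.pus.nil` (6 syllables):
  Weights: 1 mas H, 2 bi L, 3 not H, 4 fo L, 5 pus H, 6 nil H.
  Heavy syllables in the domain: 1, 3, 5, 6. The leftmost is syllable 1 (mas).
  → primary stress on syllable 1.
Suffixed `mas.bi.not.fo.pus.nil.ro.te` (8 syllables):
  Weights: 1 mas H, 2 bi L, 3 not H, 4 fo L, 5 pus H, 6 nil H, 7 ro L, 8 te L.
  Heavy syllables in the domain: 1, 3, 5, 6. The leftmost is syllable 1 (mas).
  → primary stress on syllable 1.

no: stays on 1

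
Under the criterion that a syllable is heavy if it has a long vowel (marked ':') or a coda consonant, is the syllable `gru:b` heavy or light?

`gru:b`: long vowel, closed (coda /b/). Long vowel and closed → heavy.

heavy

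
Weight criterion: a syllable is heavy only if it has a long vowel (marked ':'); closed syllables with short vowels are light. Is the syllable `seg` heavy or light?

light

`seg`: short vowel, closed (coda /g/). Short vowel → light.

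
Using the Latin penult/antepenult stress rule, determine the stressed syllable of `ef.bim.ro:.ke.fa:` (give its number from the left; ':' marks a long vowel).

3

Classical Latin: stress the penult if heavy (long vowel or closed), else the antepenult.
Weights: 3 ro: H, 4 ke L, 5 fa: H.
The penult (syllable 4, ke) is light, so stress falls on the antepenult (syllable 3, ro:).
Stress on syllable 3: ef.bim.ˈro:.ke.fa:.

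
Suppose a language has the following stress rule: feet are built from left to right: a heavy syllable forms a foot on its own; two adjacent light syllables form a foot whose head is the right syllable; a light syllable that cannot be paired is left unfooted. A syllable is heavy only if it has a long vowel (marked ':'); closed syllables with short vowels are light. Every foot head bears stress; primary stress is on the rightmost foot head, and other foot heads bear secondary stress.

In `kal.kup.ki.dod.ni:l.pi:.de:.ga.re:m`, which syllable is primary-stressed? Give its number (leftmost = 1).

9

Weights: 1 kal L, 2 kup L, 3 ki L, 4 dod L, 5 ni:l H, 6 pi: H, 7 de: H, 8 ga L, 9 re:m H.
Parse left to right (heavy = foot alone; LL = one foot; stranded L unfooted): (kal.ˈkup) (ki.ˈdod) (ˈni:l) (ˈpi:) (ˈde:) ga (ˈre:m).
Foot heads: 2, 4, 5, 6, 7, 9.
Primary stress on the rightmost head = syllable 9.
Primary stress: syllable 9 → kal.kup.ki.dod.ni:l.pi:.de:.ga.ˈre:m.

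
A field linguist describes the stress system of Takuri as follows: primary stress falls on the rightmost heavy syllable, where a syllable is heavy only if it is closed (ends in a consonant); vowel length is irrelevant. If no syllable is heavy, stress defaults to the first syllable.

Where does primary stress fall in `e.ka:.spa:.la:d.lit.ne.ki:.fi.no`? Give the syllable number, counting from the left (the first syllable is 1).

Weights: 1 e L, 2 ka: L, 3 spa: L, 4 la:d H, 5 lit H, 6 ne L, 7 ki: L, 8 fi L, 9 no L.
Heavy syllables in the domain: 4, 5. The rightmost is syllable 5 (lit).
Primary stress: syllable 5 → e.ka:.spa:.la:d.ˈlit.ne.ki:.fi.no.

5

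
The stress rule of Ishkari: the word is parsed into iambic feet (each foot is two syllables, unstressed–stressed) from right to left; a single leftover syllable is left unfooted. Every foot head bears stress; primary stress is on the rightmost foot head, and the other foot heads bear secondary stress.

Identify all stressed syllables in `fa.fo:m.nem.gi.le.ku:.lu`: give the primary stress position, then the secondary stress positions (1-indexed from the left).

Parse right to left into iambic (σˈσ) feet: fa (fo:m.ˈnem) (gi.ˈle) (ku:.ˈlu). Syllable 1 is left unfooted.
Foot heads (stressed positions): 3, 5, 7.
End Rule Rightmost: primary stress on the rightmost head = syllable 7.
Secondary stress on 3, 5: fa.fo:m.ˌnem.gi.ˌle.ku:.ˈlu.

primary 7, secondary 3, 5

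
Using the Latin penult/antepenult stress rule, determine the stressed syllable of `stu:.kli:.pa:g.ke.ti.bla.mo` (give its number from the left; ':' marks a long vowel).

5

Classical Latin: stress the penult if heavy (long vowel or closed), else the antepenult.
Weights: 5 ti L, 6 bla L, 7 mo L.
The penult (syllable 6, bla) is light, so stress falls on the antepenult (syllable 5, ti).
Stress on syllable 5: stu:.kli:.pa:g.ke.ˈti.bla.mo.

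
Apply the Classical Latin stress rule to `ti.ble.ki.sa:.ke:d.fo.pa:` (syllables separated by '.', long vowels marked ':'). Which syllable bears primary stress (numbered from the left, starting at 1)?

5

Classical Latin: stress the penult if heavy (long vowel or closed), else the antepenult.
Weights: 5 ke:d H, 6 fo L, 7 pa: H.
The penult (syllable 6, fo) is light, so stress falls on the antepenult (syllable 5, ke:d).
Stress on syllable 5: ti.ble.ki.sa:.ˈke:d.fo.pa:.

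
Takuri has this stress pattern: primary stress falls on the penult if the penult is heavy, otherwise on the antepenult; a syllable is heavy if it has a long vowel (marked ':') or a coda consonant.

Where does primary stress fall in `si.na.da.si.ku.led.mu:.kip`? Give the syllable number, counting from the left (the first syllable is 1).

Weights: 6 led H, 7 mu: H, 8 kip H.
The penult (syllable 7, mu:) is heavy, so it takes stress.
Primary stress: syllable 7 → si.na.da.si.ku.led.ˈmu:.kip.

7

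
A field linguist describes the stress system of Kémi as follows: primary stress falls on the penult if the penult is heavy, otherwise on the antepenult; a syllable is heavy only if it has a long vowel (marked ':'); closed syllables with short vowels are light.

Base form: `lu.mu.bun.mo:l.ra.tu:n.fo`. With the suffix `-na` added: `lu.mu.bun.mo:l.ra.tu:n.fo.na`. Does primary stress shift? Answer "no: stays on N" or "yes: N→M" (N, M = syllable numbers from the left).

Base `lu.mu.bun.mo:l.ra.tu:n.fo` (7 syllables):
  Weights: 5 ra L, 6 tu:n H, 7 fo L.
  The penult (syllable 6, tu:n) is heavy, so it takes stress.
  → primary stress on syllable 6.
Suffixed `lu.mu.bun.mo:l.ra.tu:n.fo.na` (8 syllables):
  Weights: 6 tu:n H, 7 fo L, 8 na L.
  The penult (syllable 7, fo) is light, so stress falls on the antepenult (syllable 6, tu:n).
  → primary stress on syllable 6.

no: stays on 6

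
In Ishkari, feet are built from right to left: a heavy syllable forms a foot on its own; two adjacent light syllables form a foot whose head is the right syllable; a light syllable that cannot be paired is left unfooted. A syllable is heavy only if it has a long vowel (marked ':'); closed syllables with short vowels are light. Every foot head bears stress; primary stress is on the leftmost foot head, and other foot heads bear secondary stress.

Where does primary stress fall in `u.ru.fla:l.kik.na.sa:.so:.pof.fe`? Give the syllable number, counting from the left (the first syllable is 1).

2

Weights: 1 u L, 2 ru L, 3 fla:l H, 4 kik L, 5 na L, 6 sa: H, 7 so: H, 8 pof L, 9 fe L.
Parse right to left (heavy = foot alone; LL = one foot; stranded L unfooted): (u.ˈru) (ˈfla:l) (kik.ˈna) (ˈsa:) (ˈso:) (pof.ˈfe).
Foot heads: 2, 3, 5, 6, 7, 9.
Primary stress on the leftmost head = syllable 2.
Primary stress: syllable 2 → u.ˈru.fla:l.kik.na.sa:.so:.pof.fe.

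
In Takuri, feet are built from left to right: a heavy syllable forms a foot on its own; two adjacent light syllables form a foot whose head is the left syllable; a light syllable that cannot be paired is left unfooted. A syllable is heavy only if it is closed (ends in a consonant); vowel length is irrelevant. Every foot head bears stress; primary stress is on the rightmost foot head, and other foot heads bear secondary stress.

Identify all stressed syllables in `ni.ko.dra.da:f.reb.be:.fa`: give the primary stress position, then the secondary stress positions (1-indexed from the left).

Weights: 1 ni L, 2 ko L, 3 dra L, 4 da:f H, 5 reb H, 6 be: L, 7 fa L.
Parse left to right (heavy = foot alone; LL = one foot; stranded L unfooted): (ˈni.ko) dra (ˈda:f) (ˈreb) (ˈbe:.fa).
Foot heads: 1, 4, 5, 6.
Primary stress on the rightmost head = syllable 6.
Secondary stress on 1, 4, 5: ˌni.ko.dra.ˌda:f.ˌreb.ˈbe:.fa.

primary 6, secondary 1, 4, 5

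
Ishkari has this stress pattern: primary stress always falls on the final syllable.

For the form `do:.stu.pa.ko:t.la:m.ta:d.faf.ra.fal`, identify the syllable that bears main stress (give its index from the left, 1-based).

The word has 9 syllables; the final syllable is syllable 9 (fal).
Primary stress: syllable 9 → do:.stu.pa.ko:t.la:m.ta:d.faf.ra.ˈfal.

9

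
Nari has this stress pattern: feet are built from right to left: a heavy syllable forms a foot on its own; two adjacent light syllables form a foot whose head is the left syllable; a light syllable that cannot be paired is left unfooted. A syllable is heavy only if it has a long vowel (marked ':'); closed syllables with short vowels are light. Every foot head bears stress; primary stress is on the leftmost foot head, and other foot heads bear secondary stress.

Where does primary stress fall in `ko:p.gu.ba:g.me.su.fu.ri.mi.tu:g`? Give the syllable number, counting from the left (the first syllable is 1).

1

Weights: 1 ko:p H, 2 gu L, 3 ba:g H, 4 me L, 5 su L, 6 fu L, 7 ri L, 8 mi L, 9 tu:g H.
Parse right to left (heavy = foot alone; LL = one foot; stranded L unfooted): (ˈko:p) gu (ˈba:g) me (ˈsu.fu) (ˈri.mi) (ˈtu:g).
Foot heads: 1, 3, 5, 7, 9.
Primary stress on the leftmost head = syllable 1.
Primary stress: syllable 1 → ˈko:p.gu.ba:g.me.su.fu.ri.mi.tu:g.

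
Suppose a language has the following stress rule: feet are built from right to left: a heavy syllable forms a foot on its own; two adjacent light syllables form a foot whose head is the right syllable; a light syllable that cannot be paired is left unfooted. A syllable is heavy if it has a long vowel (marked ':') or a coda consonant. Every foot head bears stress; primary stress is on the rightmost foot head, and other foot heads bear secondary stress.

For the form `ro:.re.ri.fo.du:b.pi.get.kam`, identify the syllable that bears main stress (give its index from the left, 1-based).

8

Weights: 1 ro: H, 2 re L, 3 ri L, 4 fo L, 5 du:b H, 6 pi L, 7 get H, 8 kam H.
Parse right to left (heavy = foot alone; LL = one foot; stranded L unfooted): (ˈro:) re (ri.ˈfo) (ˈdu:b) pi (ˈget) (ˈkam).
Foot heads: 1, 4, 5, 7, 8.
Primary stress on the rightmost head = syllable 8.
Primary stress: syllable 8 → ro:.re.ri.fo.du:b.pi.get.ˈkam.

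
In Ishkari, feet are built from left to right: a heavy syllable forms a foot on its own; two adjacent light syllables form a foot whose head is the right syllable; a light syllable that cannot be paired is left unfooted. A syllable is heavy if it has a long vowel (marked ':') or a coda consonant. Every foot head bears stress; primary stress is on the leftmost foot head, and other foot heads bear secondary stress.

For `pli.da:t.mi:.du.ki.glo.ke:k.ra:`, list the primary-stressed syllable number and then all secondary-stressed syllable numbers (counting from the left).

primary 2, secondary 3, 5, 7, 8

Weights: 1 pli L, 2 da:t H, 3 mi: H, 4 du L, 5 ki L, 6 glo L, 7 ke:k H, 8 ra: H.
Parse left to right (heavy = foot alone; LL = one foot; stranded L unfooted): pli (ˈda:t) (ˈmi:) (du.ˈki) glo (ˈke:k) (ˈra:).
Foot heads: 2, 3, 5, 7, 8.
Primary stress on the leftmost head = syllable 2.
Secondary stress on 3, 5, 7, 8: pli.ˈda:t.ˌmi:.du.ˌki.glo.ˌke:k.ˌra:.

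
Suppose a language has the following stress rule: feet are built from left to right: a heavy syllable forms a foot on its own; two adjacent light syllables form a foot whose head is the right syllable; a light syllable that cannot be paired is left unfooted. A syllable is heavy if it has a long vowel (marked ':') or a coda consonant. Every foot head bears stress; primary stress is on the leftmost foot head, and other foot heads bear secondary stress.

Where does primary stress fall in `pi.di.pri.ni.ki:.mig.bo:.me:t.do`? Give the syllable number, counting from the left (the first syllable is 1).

Weights: 1 pi L, 2 di L, 3 pri L, 4 ni L, 5 ki: H, 6 mig H, 7 bo: H, 8 me:t H, 9 do L.
Parse left to right (heavy = foot alone; LL = one foot; stranded L unfooted): (pi.ˈdi) (pri.ˈni) (ˈki:) (ˈmig) (ˈbo:) (ˈme:t) do.
Foot heads: 2, 4, 5, 6, 7, 8.
Primary stress on the leftmost head = syllable 2.
Primary stress: syllable 2 → pi.ˈdi.pri.ni.ki:.mig.bo:.me:t.do.

2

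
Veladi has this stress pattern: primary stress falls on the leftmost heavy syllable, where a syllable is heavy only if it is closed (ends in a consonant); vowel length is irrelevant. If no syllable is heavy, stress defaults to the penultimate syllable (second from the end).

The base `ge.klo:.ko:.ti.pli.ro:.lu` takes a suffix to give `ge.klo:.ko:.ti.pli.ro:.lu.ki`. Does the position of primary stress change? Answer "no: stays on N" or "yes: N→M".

yes: 6→7

Base `ge.klo:.ko:.ti.pli.ro:.lu` (7 syllables):
  Weights: 1 ge L, 2 klo: L, 3 ko: L, 4 ti L, 5 pli L, 6 ro: L, 7 lu L.
  No heavy syllable in the domain; default to the penultimate syllable (second from the end) = syllable 6.
  → primary stress on syllable 6.
Suffixed `ge.klo:.ko:.ti.pli.ro:.lu.ki` (8 syllables):
  Weights: 1 ge L, 2 klo: L, 3 ko: L, 4 ti L, 5 pli L, 6 ro: L, 7 lu L, 8 ki L.
  No heavy syllable in the domain; default to the penultimate syllable (second from the end) = syllable 7.
  → primary stress on syllable 7.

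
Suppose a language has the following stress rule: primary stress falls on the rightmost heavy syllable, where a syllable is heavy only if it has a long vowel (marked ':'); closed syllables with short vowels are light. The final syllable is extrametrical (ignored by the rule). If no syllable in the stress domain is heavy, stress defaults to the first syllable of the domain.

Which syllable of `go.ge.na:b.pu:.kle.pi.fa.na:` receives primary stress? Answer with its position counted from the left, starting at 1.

The final syllable (8, na:) is extrametrical; the stress domain is syllables 1–7.
Weights: 1 go L, 2 ge L, 3 na:b H, 4 pu: H, 5 kle L, 6 pi L, 7 fa L.
Heavy syllables in the domain: 3, 4. The rightmost is syllable 4 (pu:).
Primary stress: syllable 4 → go.ge.na:b.ˈpu:.kle.pi.fa.na:.

4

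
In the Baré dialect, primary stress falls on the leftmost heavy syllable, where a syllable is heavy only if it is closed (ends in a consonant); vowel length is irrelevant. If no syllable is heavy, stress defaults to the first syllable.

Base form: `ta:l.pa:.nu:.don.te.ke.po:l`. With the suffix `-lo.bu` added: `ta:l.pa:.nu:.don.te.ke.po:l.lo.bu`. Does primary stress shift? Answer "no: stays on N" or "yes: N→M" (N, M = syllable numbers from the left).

no: stays on 1

Base `ta:l.pa:.nu:.don.te.ke.po:l` (7 syllables):
  Weights: 1 ta:l H, 2 pa: L, 3 nu: L, 4 don H, 5 te L, 6 ke L, 7 po:l H.
  Heavy syllables in the domain: 1, 4, 7. The leftmost is syllable 1 (ta:l).
  → primary stress on syllable 1.
Suffixed `ta:l.pa:.nu:.don.te.ke.po:l.lo.bu` (9 syllables):
  Weights: 1 ta:l H, 2 pa: L, 3 nu: L, 4 don H, 5 te L, 6 ke L, 7 po:l H, 8 lo L, 9 bu L.
  Heavy syllables in the domain: 1, 4, 7. The leftmost is syllable 1 (ta:l).
  → primary stress on syllable 1.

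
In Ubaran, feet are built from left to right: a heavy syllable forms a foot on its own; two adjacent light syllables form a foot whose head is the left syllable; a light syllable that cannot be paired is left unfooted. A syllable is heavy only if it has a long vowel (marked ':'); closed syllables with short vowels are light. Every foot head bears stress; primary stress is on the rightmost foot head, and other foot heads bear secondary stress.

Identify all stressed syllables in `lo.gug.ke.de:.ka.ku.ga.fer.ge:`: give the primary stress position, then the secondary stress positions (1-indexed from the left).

primary 9, secondary 1, 4, 5, 7

Weights: 1 lo L, 2 gug L, 3 ke L, 4 de: H, 5 ka L, 6 ku L, 7 ga L, 8 fer L, 9 ge: H.
Parse left to right (heavy = foot alone; LL = one foot; stranded L unfooted): (ˈlo.gug) ke (ˈde:) (ˈka.ku) (ˈga.fer) (ˈge:).
Foot heads: 1, 4, 5, 7, 9.
Primary stress on the rightmost head = syllable 9.
Secondary stress on 1, 4, 5, 7: ˌlo.gug.ke.ˌde:.ˌka.ku.ˌga.fer.ˈge:.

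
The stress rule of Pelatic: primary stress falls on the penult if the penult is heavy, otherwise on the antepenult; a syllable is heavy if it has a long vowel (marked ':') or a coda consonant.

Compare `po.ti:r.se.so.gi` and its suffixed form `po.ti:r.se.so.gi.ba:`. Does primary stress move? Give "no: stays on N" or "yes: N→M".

Base `po.ti:r.se.so.gi` (5 syllables):
  Weights: 3 se L, 4 so L, 5 gi L.
  The penult (syllable 4, so) is light, so stress falls on the antepenult (syllable 3, se).
  → primary stress on syllable 3.
Suffixed `po.ti:r.se.so.gi.ba:` (6 syllables):
  Weights: 4 so L, 5 gi L, 6 ba: H.
  The penult (syllable 5, gi) is light, so stress falls on the antepenult (syllable 4, so).
  → primary stress on syllable 4.

yes: 3→4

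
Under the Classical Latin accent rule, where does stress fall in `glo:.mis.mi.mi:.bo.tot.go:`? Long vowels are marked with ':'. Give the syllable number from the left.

Classical Latin: stress the penult if heavy (long vowel or closed), else the antepenult.
Weights: 5 bo L, 6 tot H, 7 go: H.
The penult (syllable 6, tot) is heavy, so it takes stress.
Stress on syllable 6: glo:.mis.mi.mi:.bo.ˈtot.go:.

6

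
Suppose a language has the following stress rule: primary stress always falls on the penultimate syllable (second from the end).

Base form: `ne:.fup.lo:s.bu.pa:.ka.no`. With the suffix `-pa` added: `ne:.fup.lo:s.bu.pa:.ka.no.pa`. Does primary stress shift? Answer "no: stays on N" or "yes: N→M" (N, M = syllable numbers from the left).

yes: 6→7

Base `ne:.fup.lo:s.bu.pa:.ka.no` (7 syllables):
  The word has 7 syllables; the penultimate syllable (second from the end) is syllable 6 (ka).
  → primary stress on syllable 6.
Suffixed `ne:.fup.lo:s.bu.pa:.ka.no.pa` (8 syllables):
  The word has 8 syllables; the penultimate syllable (second from the end) is syllable 7 (no).
  → primary stress on syllable 7.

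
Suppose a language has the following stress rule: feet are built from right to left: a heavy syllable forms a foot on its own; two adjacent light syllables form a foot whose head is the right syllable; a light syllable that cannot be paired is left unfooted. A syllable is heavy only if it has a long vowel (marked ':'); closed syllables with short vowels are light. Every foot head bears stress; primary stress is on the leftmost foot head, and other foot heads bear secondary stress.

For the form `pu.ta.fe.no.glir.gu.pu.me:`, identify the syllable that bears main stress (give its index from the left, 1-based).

Weights: 1 pu L, 2 ta L, 3 fe L, 4 no L, 5 glir L, 6 gu L, 7 pu L, 8 me: H.
Parse right to left (heavy = foot alone; LL = one foot; stranded L unfooted): pu (ta.ˈfe) (no.ˈglir) (gu.ˈpu) (ˈme:).
Foot heads: 3, 5, 7, 8.
Primary stress on the leftmost head = syllable 3.
Primary stress: syllable 3 → pu.ta.ˈfe.no.glir.gu.pu.me:.

3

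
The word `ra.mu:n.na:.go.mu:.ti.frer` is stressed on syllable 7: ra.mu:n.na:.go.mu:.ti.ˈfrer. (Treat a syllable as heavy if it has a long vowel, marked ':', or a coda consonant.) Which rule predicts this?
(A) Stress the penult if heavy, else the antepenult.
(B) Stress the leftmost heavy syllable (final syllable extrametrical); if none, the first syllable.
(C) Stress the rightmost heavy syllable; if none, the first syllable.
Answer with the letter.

Rule A → syllable 5 (observed: 7).
Rule B → syllable 2 (observed: 7).
Rule C → syllable 7 ✓.

C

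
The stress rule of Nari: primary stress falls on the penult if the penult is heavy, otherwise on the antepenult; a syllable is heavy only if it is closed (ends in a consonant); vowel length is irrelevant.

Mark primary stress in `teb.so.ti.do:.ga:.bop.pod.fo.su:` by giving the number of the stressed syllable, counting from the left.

7

Weights: 7 pod H, 8 fo L, 9 su: L.
The penult (syllable 8, fo) is light, so stress falls on the antepenult (syllable 7, pod).
Primary stress: syllable 7 → teb.so.ti.do:.ga:.bop.ˈpod.fo.su:.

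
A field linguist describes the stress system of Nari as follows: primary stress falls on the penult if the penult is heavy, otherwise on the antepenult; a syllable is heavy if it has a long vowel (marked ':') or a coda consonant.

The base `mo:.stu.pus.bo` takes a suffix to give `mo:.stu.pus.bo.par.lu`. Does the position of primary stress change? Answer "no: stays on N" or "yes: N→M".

yes: 3→5

Base `mo:.stu.pus.bo` (4 syllables):
  Weights: 2 stu L, 3 pus H, 4 bo L.
  The penult (syllable 3, pus) is heavy, so it takes stress.
  → primary stress on syllable 3.
Suffixed `mo:.stu.pus.bo.par.lu` (6 syllables):
  Weights: 4 bo L, 5 par H, 6 lu L.
  The penult (syllable 5, par) is heavy, so it takes stress.
  → primary stress on syllable 5.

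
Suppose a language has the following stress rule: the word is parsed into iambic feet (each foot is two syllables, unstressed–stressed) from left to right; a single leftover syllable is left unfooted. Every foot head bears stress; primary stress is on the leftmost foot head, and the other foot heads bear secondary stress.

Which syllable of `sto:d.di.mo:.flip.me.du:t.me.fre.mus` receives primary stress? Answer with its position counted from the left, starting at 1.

2

Parse left to right into iambic (σˈσ) feet: (sto:d.ˈdi) (mo:.ˈflip) (me.ˈdu:t) (me.ˈfre) mus. Syllable 9 is left unfooted.
Foot heads (stressed positions): 2, 4, 6, 8.
End Rule Leftmost: primary stress on the leftmost head = syllable 2.
Primary stress: syllable 2 → sto:d.ˈdi.mo:.flip.me.du:t.me.fre.mus.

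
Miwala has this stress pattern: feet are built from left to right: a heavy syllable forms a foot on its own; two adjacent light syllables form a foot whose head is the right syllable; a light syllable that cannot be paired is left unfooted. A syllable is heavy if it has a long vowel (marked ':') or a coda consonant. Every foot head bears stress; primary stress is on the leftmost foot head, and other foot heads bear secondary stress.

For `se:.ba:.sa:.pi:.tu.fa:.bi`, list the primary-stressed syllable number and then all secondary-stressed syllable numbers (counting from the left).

Weights: 1 se: H, 2 ba: H, 3 sa: H, 4 pi: H, 5 tu L, 6 fa: H, 7 bi L.
Parse left to right (heavy = foot alone; LL = one foot; stranded L unfooted): (ˈse:) (ˈba:) (ˈsa:) (ˈpi:) tu (ˈfa:) bi.
Foot heads: 1, 2, 3, 4, 6.
Primary stress on the leftmost head = syllable 1.
Secondary stress on 2, 3, 4, 6: ˈse:.ˌba:.ˌsa:.ˌpi:.tu.ˌfa:.bi.

primary 1, secondary 2, 3, 4, 6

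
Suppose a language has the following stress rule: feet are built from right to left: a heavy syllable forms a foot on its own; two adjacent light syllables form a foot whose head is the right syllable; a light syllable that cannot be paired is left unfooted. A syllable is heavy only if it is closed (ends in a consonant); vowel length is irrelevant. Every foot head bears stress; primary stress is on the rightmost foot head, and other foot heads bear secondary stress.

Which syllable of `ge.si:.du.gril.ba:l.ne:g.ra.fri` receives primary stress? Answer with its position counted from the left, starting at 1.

8

Weights: 1 ge L, 2 si: L, 3 du L, 4 gril H, 5 ba:l H, 6 ne:g H, 7 ra L, 8 fri L.
Parse right to left (heavy = foot alone; LL = one foot; stranded L unfooted): ge (si:.ˈdu) (ˈgril) (ˈba:l) (ˈne:g) (ra.ˈfri).
Foot heads: 3, 4, 5, 6, 8.
Primary stress on the rightmost head = syllable 8.
Primary stress: syllable 8 → ge.si:.du.gril.ba:l.ne:g.ra.ˈfri.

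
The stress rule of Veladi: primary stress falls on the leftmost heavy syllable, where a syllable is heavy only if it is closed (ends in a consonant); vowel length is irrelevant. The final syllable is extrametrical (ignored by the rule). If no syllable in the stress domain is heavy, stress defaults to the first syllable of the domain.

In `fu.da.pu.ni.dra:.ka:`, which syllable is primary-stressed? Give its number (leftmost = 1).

The final syllable (6, ka:) is extrametrical; the stress domain is syllables 1–5.
Weights: 1 fu L, 2 da L, 3 pu L, 4 ni L, 5 dra: L.
No heavy syllable in the domain; default to the first syllable of the domain = syllable 1.
Primary stress: syllable 1 → ˈfu.da.pu.ni.dra:.ka:.

1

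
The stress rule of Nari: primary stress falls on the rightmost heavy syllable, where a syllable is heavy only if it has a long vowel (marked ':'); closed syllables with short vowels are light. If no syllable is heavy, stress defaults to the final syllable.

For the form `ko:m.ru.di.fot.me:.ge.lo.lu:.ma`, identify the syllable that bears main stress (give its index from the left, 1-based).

Weights: 1 ko:m H, 2 ru L, 3 di L, 4 fot L, 5 me: H, 6 ge L, 7 lo L, 8 lu: H, 9 ma L.
Heavy syllables in the domain: 1, 5, 8. The rightmost is syllable 8 (lu:).
Primary stress: syllable 8 → ko:m.ru.di.fot.me:.ge.lo.ˈlu:.ma.

8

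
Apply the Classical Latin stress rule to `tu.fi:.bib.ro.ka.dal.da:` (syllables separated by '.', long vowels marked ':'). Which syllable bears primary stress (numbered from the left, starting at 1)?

6

Classical Latin: stress the penult if heavy (long vowel or closed), else the antepenult.
Weights: 5 ka L, 6 dal H, 7 da: H.
The penult (syllable 6, dal) is heavy, so it takes stress.
Stress on syllable 6: tu.fi:.bib.ro.ka.ˈdal.da:.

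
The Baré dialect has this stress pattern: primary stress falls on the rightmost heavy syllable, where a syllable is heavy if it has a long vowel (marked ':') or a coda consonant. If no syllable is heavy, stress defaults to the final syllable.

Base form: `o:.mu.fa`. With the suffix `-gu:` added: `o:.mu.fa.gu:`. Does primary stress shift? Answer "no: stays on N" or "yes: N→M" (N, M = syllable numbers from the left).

yes: 1→4

Base `o:.mu.fa` (3 syllables):
  Weights: 1 o: H, 2 mu L, 3 fa L.
  Heavy syllables in the domain: 1. The rightmost is syllable 1 (o:).
  → primary stress on syllable 1.
Suffixed `o:.mu.fa.gu:` (4 syllables):
  Weights: 1 o: H, 2 mu L, 3 fa L, 4 gu: H.
  Heavy syllables in the domain: 1, 4. The rightmost is syllable 4 (gu:).
  → primary stress on syllable 4.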